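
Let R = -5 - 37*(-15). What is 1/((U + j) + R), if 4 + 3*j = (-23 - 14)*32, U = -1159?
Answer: -1/1005 ≈ -0.00099503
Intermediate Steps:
j = -396 (j = -4/3 + ((-23 - 14)*32)/3 = -4/3 + (-37*32)/3 = -4/3 + (⅓)*(-1184) = -4/3 - 1184/3 = -396)
R = 550 (R = -5 + 555 = 550)
1/((U + j) + R) = 1/((-1159 - 396) + 550) = 1/(-1555 + 550) = 1/(-1005) = -1/1005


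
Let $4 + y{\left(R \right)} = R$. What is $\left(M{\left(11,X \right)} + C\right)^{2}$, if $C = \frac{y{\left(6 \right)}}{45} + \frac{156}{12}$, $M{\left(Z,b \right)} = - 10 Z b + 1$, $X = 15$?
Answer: $\frac{5419609924}{2025} \approx 2.6764 \cdot 10^{6}$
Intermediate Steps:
$M{\left(Z,b \right)} = 1 - 10 Z b$ ($M{\left(Z,b \right)} = - 10 Z b + 1 = 1 - 10 Z b$)
$y{\left(R \right)} = -4 + R$
$C = \frac{587}{45}$ ($C = \frac{-4 + 6}{45} + \frac{156}{12} = 2 \cdot \frac{1}{45} + 156 \cdot \frac{1}{12} = \frac{2}{45} + 13 = \frac{587}{45} \approx 13.044$)
$\left(M{\left(11,X \right)} + C\right)^{2} = \left(\left(1 - 110 \cdot 15\right) + \frac{587}{45}\right)^{2} = \left(\left(1 - 1650\right) + \frac{587}{45}\right)^{2} = \left(-1649 + \frac{587}{45}\right)^{2} = \left(- \frac{73618}{45}\right)^{2} = \frac{5419609924}{2025}$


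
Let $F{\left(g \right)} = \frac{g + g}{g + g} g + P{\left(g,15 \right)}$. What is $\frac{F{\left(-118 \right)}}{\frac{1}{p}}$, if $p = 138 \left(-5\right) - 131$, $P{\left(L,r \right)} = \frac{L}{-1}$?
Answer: $0$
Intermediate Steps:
$P{\left(L,r \right)} = - L$ ($P{\left(L,r \right)} = L \left(-1\right) = - L$)
$F{\left(g \right)} = 0$ ($F{\left(g \right)} = \frac{g + g}{g + g} g - g = \frac{2 g}{2 g} g - g = 2 g \frac{1}{2 g} g - g = 1 g - g = g - g = 0$)
$p = -821$ ($p = -690 - 131 = -821$)
$\frac{F{\left(-118 \right)}}{\frac{1}{p}} = \frac{0}{\frac{1}{-821}} = \frac{0}{- \frac{1}{821}} = 0 \left(-821\right) = 0$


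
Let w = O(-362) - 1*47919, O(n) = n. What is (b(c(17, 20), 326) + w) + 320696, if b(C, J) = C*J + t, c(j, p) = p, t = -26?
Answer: 278909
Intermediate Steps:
b(C, J) = -26 + C*J (b(C, J) = C*J - 26 = -26 + C*J)
w = -48281 (w = -362 - 1*47919 = -362 - 47919 = -48281)
(b(c(17, 20), 326) + w) + 320696 = ((-26 + 20*326) - 48281) + 320696 = ((-26 + 6520) - 48281) + 320696 = (6494 - 48281) + 320696 = -41787 + 320696 = 278909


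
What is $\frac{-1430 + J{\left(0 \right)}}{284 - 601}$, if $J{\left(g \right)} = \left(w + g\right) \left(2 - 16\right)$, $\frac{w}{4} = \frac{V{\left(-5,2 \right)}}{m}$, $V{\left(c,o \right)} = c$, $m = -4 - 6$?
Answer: $\frac{1458}{317} \approx 4.5994$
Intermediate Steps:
$m = -10$
$w = 2$ ($w = 4 \left(- \frac{5}{-10}\right) = 4 \left(\left(-5\right) \left(- \frac{1}{10}\right)\right) = 4 \cdot \frac{1}{2} = 2$)
$J{\left(g \right)} = -28 - 14 g$ ($J{\left(g \right)} = \left(2 + g\right) \left(2 - 16\right) = \left(2 + g\right) \left(-14\right) = -28 - 14 g$)
$\frac{-1430 + J{\left(0 \right)}}{284 - 601} = \frac{-1430 - 28}{284 - 601} = \frac{-1430 + \left(-28 + 0\right)}{-317} = - \frac{-1430 - 28}{317} = \left(- \frac{1}{317}\right) \left(-1458\right) = \frac{1458}{317}$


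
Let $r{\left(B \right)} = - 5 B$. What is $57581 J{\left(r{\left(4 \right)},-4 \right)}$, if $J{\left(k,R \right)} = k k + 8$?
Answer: $23493048$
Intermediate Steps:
$J{\left(k,R \right)} = 8 + k^{2}$ ($J{\left(k,R \right)} = k^{2} + 8 = 8 + k^{2}$)
$57581 J{\left(r{\left(4 \right)},-4 \right)} = 57581 \left(8 + \left(\left(-5\right) 4\right)^{2}\right) = 57581 \left(8 + \left(-20\right)^{2}\right) = 57581 \left(8 + 400\right) = 57581 \cdot 408 = 23493048$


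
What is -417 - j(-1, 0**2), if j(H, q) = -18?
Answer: -399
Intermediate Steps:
-417 - j(-1, 0**2) = -417 - 1*(-18) = -417 + 18 = -399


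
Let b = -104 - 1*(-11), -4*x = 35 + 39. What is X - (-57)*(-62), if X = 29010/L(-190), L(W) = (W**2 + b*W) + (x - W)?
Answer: -127066834/35961 ≈ -3533.5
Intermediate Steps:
x = -37/2 (x = -(35 + 39)/4 = -1/4*74 = -37/2 ≈ -18.500)
b = -93 (b = -104 + 11 = -93)
L(W) = -37/2 + W**2 - 94*W (L(W) = (W**2 - 93*W) + (-37/2 - W) = -37/2 + W**2 - 94*W)
X = 19340/35961 (X = 29010/(-37/2 + (-190)**2 - 94*(-190)) = 29010/(-37/2 + 36100 + 17860) = 29010/(107883/2) = 29010*(2/107883) = 19340/35961 ≈ 0.53780)
X - (-57)*(-62) = 19340/35961 - (-57)*(-62) = 19340/35961 - 1*3534 = 19340/35961 - 3534 = -127066834/35961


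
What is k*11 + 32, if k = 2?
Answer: 54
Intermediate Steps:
k*11 + 32 = 2*11 + 32 = 22 + 32 = 54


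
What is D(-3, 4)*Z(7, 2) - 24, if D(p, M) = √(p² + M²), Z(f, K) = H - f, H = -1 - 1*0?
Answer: -64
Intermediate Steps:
H = -1 (H = -1 + 0 = -1)
Z(f, K) = -1 - f
D(p, M) = √(M² + p²)
D(-3, 4)*Z(7, 2) - 24 = √(4² + (-3)²)*(-1 - 1*7) - 24 = √(16 + 9)*(-1 - 7) - 24 = √25*(-8) - 24 = 5*(-8) - 24 = -40 - 24 = -64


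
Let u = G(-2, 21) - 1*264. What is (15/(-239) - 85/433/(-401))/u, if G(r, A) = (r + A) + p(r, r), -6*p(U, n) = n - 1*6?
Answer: 7752540/30335247797 ≈ 0.00025556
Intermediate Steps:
p(U, n) = 1 - n/6 (p(U, n) = -(n - 1*6)/6 = -(n - 6)/6 = -(-6 + n)/6 = 1 - n/6)
G(r, A) = 1 + A + 5*r/6 (G(r, A) = (r + A) + (1 - r/6) = (A + r) + (1 - r/6) = 1 + A + 5*r/6)
u = -731/3 (u = (1 + 21 + (5/6)*(-2)) - 1*264 = (1 + 21 - 5/3) - 264 = 61/3 - 264 = -731/3 ≈ -243.67)
(15/(-239) - 85/433/(-401))/u = (15/(-239) - 85/433/(-401))/(-731/3) = (15*(-1/239) - 85*1/433*(-1/401))*(-3/731) = (-15/239 - 85/433*(-1/401))*(-3/731) = (-15/239 + 85/173633)*(-3/731) = -2584180/41498287*(-3/731) = 7752540/30335247797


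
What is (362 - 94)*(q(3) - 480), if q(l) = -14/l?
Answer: -389672/3 ≈ -1.2989e+5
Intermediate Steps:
(362 - 94)*(q(3) - 480) = (362 - 94)*(-14/3 - 480) = 268*(-14*⅓ - 480) = 268*(-14/3 - 480) = 268*(-1454/3) = -389672/3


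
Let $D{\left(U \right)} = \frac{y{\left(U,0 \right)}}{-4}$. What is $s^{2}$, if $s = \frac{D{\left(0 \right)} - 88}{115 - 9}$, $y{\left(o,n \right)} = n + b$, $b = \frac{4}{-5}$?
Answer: $\frac{192721}{280900} \approx 0.68608$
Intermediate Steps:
$b = - \frac{4}{5}$ ($b = 4 \left(- \frac{1}{5}\right) = - \frac{4}{5} \approx -0.8$)
$y{\left(o,n \right)} = - \frac{4}{5} + n$ ($y{\left(o,n \right)} = n - \frac{4}{5} = - \frac{4}{5} + n$)
$D{\left(U \right)} = \frac{1}{5}$ ($D{\left(U \right)} = \frac{- \frac{4}{5} + 0}{-4} = \left(- \frac{4}{5}\right) \left(- \frac{1}{4}\right) = \frac{1}{5}$)
$s = - \frac{439}{530}$ ($s = \frac{\frac{1}{5} - 88}{115 - 9} = - \frac{439}{5 \cdot 106} = \left(- \frac{439}{5}\right) \frac{1}{106} = - \frac{439}{530} \approx -0.8283$)
$s^{2} = \left(- \frac{439}{530}\right)^{2} = \frac{192721}{280900}$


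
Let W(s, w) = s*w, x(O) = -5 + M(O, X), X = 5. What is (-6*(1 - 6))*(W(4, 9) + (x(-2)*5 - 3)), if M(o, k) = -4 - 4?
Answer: -960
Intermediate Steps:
M(o, k) = -8
x(O) = -13 (x(O) = -5 - 8 = -13)
(-6*(1 - 6))*(W(4, 9) + (x(-2)*5 - 3)) = (-6*(1 - 6))*(4*9 + (-13*5 - 3)) = (-6*(-5))*(36 + (-65 - 3)) = 30*(36 - 68) = 30*(-32) = -960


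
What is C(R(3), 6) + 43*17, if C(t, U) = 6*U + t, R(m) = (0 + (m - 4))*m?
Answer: 764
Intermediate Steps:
R(m) = m*(-4 + m) (R(m) = (0 + (-4 + m))*m = (-4 + m)*m = m*(-4 + m))
C(t, U) = t + 6*U
C(R(3), 6) + 43*17 = (3*(-4 + 3) + 6*6) + 43*17 = (3*(-1) + 36) + 731 = (-3 + 36) + 731 = 33 + 731 = 764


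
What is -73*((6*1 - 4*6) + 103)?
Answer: -6205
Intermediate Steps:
-73*((6*1 - 4*6) + 103) = -73*((6 - 24) + 103) = -73*(-18 + 103) = -73*85 = -6205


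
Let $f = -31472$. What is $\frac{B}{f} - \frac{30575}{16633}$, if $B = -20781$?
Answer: $- \frac{616606027}{523473776} \approx -1.1779$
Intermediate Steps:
$\frac{B}{f} - \frac{30575}{16633} = - \frac{20781}{-31472} - \frac{30575}{16633} = \left(-20781\right) \left(- \frac{1}{31472}\right) - \frac{30575}{16633} = \frac{20781}{31472} - \frac{30575}{16633} = - \frac{616606027}{523473776}$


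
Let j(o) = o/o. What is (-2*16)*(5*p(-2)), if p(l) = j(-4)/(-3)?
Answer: 160/3 ≈ 53.333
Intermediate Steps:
j(o) = 1
p(l) = -⅓ (p(l) = 1/(-3) = 1*(-⅓) = -⅓)
(-2*16)*(5*p(-2)) = (-2*16)*(5*(-⅓)) = -32*(-5/3) = 160/3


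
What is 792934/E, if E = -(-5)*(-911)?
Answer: -792934/4555 ≈ -174.08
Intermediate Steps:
E = -4555 (E = -5*911 = -4555)
792934/E = 792934/(-4555) = 792934*(-1/4555) = -792934/4555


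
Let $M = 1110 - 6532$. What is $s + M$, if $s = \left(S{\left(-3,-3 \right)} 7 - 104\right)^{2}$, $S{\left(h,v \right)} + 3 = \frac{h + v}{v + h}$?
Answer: $8502$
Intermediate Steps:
$S{\left(h,v \right)} = -2$ ($S{\left(h,v \right)} = -3 + \frac{h + v}{v + h} = -3 + \frac{h + v}{h + v} = -3 + 1 = -2$)
$M = -5422$
$s = 13924$ ($s = \left(\left(-2\right) 7 - 104\right)^{2} = \left(-14 - 104\right)^{2} = \left(-118\right)^{2} = 13924$)
$s + M = 13924 - 5422 = 8502$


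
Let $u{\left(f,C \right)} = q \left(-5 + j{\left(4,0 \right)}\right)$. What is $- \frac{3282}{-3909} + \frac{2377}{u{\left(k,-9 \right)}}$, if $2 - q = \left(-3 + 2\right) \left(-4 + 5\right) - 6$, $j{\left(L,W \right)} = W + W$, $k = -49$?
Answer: $- \frac{3048001}{58635} \approx -51.983$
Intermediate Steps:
$j{\left(L,W \right)} = 2 W$
$q = 9$ ($q = 2 - \left(\left(-3 + 2\right) \left(-4 + 5\right) - 6\right) = 2 - \left(\left(-1\right) 1 - 6\right) = 2 - \left(-1 - 6\right) = 2 - -7 = 2 + 7 = 9$)
$u{\left(f,C \right)} = -45$ ($u{\left(f,C \right)} = 9 \left(-5 + 2 \cdot 0\right) = 9 \left(-5 + 0\right) = 9 \left(-5\right) = -45$)
$- \frac{3282}{-3909} + \frac{2377}{u{\left(k,-9 \right)}} = - \frac{3282}{-3909} + \frac{2377}{-45} = \left(-3282\right) \left(- \frac{1}{3909}\right) + 2377 \left(- \frac{1}{45}\right) = \frac{1094}{1303} - \frac{2377}{45} = - \frac{3048001}{58635}$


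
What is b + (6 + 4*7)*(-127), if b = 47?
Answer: -4271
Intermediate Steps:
b + (6 + 4*7)*(-127) = 47 + (6 + 4*7)*(-127) = 47 + (6 + 28)*(-127) = 47 + 34*(-127) = 47 - 4318 = -4271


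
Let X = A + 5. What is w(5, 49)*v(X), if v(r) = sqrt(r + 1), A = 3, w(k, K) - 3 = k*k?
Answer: 84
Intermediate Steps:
w(k, K) = 3 + k**2 (w(k, K) = 3 + k*k = 3 + k**2)
X = 8 (X = 3 + 5 = 8)
v(r) = sqrt(1 + r)
w(5, 49)*v(X) = (3 + 5**2)*sqrt(1 + 8) = (3 + 25)*sqrt(9) = 28*3 = 84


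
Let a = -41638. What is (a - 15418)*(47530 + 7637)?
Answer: -3147608352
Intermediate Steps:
(a - 15418)*(47530 + 7637) = (-41638 - 15418)*(47530 + 7637) = -57056*55167 = -3147608352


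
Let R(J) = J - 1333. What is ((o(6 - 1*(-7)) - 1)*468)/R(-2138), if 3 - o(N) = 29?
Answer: 324/89 ≈ 3.6404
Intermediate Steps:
o(N) = -26 (o(N) = 3 - 1*29 = 3 - 29 = -26)
R(J) = -1333 + J
((o(6 - 1*(-7)) - 1)*468)/R(-2138) = ((-26 - 1)*468)/(-1333 - 2138) = -27*468/(-3471) = -12636*(-1/3471) = 324/89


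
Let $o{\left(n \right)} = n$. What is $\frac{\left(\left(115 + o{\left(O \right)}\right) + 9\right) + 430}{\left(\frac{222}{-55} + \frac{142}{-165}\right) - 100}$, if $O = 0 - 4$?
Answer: $- \frac{45375}{8654} \approx -5.2432$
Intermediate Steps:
$O = -4$
$\frac{\left(\left(115 + o{\left(O \right)}\right) + 9\right) + 430}{\left(\frac{222}{-55} + \frac{142}{-165}\right) - 100} = \frac{\left(\left(115 - 4\right) + 9\right) + 430}{\left(\frac{222}{-55} + \frac{142}{-165}\right) - 100} = \frac{\left(111 + 9\right) + 430}{\left(222 \left(- \frac{1}{55}\right) + 142 \left(- \frac{1}{165}\right)\right) - 100} = \frac{120 + 430}{\left(- \frac{222}{55} - \frac{142}{165}\right) - 100} = \frac{1}{- \frac{808}{165} - 100} \cdot 550 = \frac{1}{- \frac{17308}{165}} \cdot 550 = \left(- \frac{165}{17308}\right) 550 = - \frac{45375}{8654}$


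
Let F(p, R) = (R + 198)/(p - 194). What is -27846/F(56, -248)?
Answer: -1921374/25 ≈ -76855.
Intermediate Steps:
F(p, R) = (198 + R)/(-194 + p)
-27846/F(56, -248) = -27846*(-194 + 56)/(198 - 248) = -27846/(-50/(-138)) = -27846/((-1/138*(-50))) = -27846/25/69 = -27846*69/25 = -1921374/25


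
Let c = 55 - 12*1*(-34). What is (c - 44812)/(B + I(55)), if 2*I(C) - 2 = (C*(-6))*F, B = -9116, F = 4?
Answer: 44349/9775 ≈ 4.5370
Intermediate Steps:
c = 463 (c = 55 - 12*(-34) = 55 + 408 = 463)
I(C) = 1 - 12*C (I(C) = 1 + ((C*(-6))*4)/2 = 1 + (-6*C*4)/2 = 1 + (-24*C)/2 = 1 - 12*C)
(c - 44812)/(B + I(55)) = (463 - 44812)/(-9116 + (1 - 12*55)) = -44349/(-9116 + (1 - 660)) = -44349/(-9116 - 659) = -44349/(-9775) = -44349*(-1/9775) = 44349/9775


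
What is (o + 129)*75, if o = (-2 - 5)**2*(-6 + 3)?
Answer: -1350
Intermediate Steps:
o = -147 (o = (-7)**2*(-3) = 49*(-3) = -147)
(o + 129)*75 = (-147 + 129)*75 = -18*75 = -1350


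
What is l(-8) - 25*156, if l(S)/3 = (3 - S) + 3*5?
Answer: -3822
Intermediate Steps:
l(S) = 54 - 3*S (l(S) = 3*((3 - S) + 3*5) = 3*((3 - S) + 15) = 3*(18 - S) = 54 - 3*S)
l(-8) - 25*156 = (54 - 3*(-8)) - 25*156 = (54 + 24) - 3900 = 78 - 3900 = -3822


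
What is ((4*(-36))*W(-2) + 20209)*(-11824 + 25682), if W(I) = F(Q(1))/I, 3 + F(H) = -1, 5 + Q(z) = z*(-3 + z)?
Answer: 276065218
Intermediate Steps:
Q(z) = -5 + z*(-3 + z)
F(H) = -4 (F(H) = -3 - 1 = -4)
W(I) = -4/I
((4*(-36))*W(-2) + 20209)*(-11824 + 25682) = ((4*(-36))*(-4/(-2)) + 20209)*(-11824 + 25682) = (-(-576)*(-1)/2 + 20209)*13858 = (-144*2 + 20209)*13858 = (-288 + 20209)*13858 = 19921*13858 = 276065218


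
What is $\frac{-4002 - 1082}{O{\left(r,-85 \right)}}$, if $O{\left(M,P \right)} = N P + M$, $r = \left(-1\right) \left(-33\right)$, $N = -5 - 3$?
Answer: $- \frac{164}{23} \approx -7.1304$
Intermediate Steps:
$N = -8$ ($N = -5 - 3 = -8$)
$r = 33$
$O{\left(M,P \right)} = M - 8 P$ ($O{\left(M,P \right)} = - 8 P + M = M - 8 P$)
$\frac{-4002 - 1082}{O{\left(r,-85 \right)}} = \frac{-4002 - 1082}{33 - -680} = - \frac{5084}{33 + 680} = - \frac{5084}{713} = \left(-5084\right) \frac{1}{713} = - \frac{164}{23}$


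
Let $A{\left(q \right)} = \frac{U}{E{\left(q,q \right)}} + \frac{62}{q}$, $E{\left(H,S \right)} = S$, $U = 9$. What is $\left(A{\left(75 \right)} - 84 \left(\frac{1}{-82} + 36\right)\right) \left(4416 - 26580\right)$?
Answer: $\frac{68654755732}{1025} \approx 6.698 \cdot 10^{7}$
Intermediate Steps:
$A{\left(q \right)} = \frac{71}{q}$ ($A{\left(q \right)} = \frac{9}{q} + \frac{62}{q} = \frac{71}{q}$)
$\left(A{\left(75 \right)} - 84 \left(\frac{1}{-82} + 36\right)\right) \left(4416 - 26580\right) = \left(\frac{71}{75} - 84 \left(\frac{1}{-82} + 36\right)\right) \left(4416 - 26580\right) = \left(71 \cdot \frac{1}{75} - 84 \left(- \frac{1}{82} + 36\right)\right) \left(-22164\right) = \left(\frac{71}{75} - \frac{123942}{41}\right) \left(-22164\right) = \left(- \frac{9292739}{3075}\right) \left(-22164\right) = \frac{68654755732}{1025}$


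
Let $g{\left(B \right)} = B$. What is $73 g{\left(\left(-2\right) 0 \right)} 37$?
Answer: $0$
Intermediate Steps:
$73 g{\left(\left(-2\right) 0 \right)} 37 = 73 \left(\left(-2\right) 0\right) 37 = 73 \cdot 0 \cdot 37 = 0 \cdot 37 = 0$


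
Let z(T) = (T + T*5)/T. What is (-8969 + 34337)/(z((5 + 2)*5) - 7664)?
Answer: -1812/547 ≈ -3.3126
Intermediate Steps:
z(T) = 6 (z(T) = (T + 5*T)/T = (6*T)/T = 6)
(-8969 + 34337)/(z((5 + 2)*5) - 7664) = (-8969 + 34337)/(6 - 7664) = 25368/(-7658) = 25368*(-1/7658) = -1812/547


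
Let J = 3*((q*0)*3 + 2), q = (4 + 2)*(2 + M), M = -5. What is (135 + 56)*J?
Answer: 1146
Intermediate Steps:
q = -18 (q = (4 + 2)*(2 - 5) = 6*(-3) = -18)
J = 6 (J = 3*(-18*0*3 + 2) = 3*(0*3 + 2) = 3*(0 + 2) = 3*2 = 6)
(135 + 56)*J = (135 + 56)*6 = 191*6 = 1146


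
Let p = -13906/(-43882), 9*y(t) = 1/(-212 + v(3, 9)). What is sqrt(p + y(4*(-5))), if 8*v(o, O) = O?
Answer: sqrt(3901023931197757)/111043401 ≈ 0.56247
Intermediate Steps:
v(o, O) = O/8
y(t) = -8/15183 (y(t) = 1/(9*(-212 + (1/8)*9)) = 1/(9*(-212 + 9/8)) = 1/(9*(-1687/8)) = (1/9)*(-8/1687) = -8/15183)
p = 6953/21941 (p = -13906*(-1/43882) = 6953/21941 ≈ 0.31690)
sqrt(p + y(4*(-5))) = sqrt(6953/21941 - 8/15183) = sqrt(105391871/333130203) = sqrt(3901023931197757)/111043401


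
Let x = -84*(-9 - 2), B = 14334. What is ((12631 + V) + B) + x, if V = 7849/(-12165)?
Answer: 339261836/12165 ≈ 27888.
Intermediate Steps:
x = 924 (x = -84*(-11) = 924)
V = -7849/12165 (V = 7849*(-1/12165) = -7849/12165 ≈ -0.64521)
((12631 + V) + B) + x = ((12631 - 7849/12165) + 14334) + 924 = (153648266/12165 + 14334) + 924 = 328021376/12165 + 924 = 339261836/12165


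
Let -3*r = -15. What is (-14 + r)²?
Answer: 81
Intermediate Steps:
r = 5 (r = -⅓*(-15) = 5)
(-14 + r)² = (-14 + 5)² = (-9)² = 81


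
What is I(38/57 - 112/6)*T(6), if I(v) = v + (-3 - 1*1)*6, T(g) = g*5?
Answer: -1260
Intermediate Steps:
T(g) = 5*g
I(v) = -24 + v (I(v) = v + (-3 - 1)*6 = v - 4*6 = v - 24 = -24 + v)
I(38/57 - 112/6)*T(6) = (-24 + (38/57 - 112/6))*(5*6) = (-24 + (38*(1/57) - 112*1/6))*30 = (-24 + (2/3 - 56/3))*30 = (-24 - 18)*30 = -42*30 = -1260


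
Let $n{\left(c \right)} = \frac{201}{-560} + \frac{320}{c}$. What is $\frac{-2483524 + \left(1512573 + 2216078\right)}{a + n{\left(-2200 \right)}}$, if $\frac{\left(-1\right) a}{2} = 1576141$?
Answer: $- \frac{7669982320}{19418060227} \approx -0.39499$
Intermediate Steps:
$a = -3152282$ ($a = \left(-2\right) 1576141 = -3152282$)
$n{\left(c \right)} = - \frac{201}{560} + \frac{320}{c}$ ($n{\left(c \right)} = 201 \left(- \frac{1}{560}\right) + \frac{320}{c} = - \frac{201}{560} + \frac{320}{c}$)
$\frac{-2483524 + \left(1512573 + 2216078\right)}{a + n{\left(-2200 \right)}} = \frac{-2483524 + \left(1512573 + 2216078\right)}{-3152282 - \left(\frac{201}{560} - \frac{320}{-2200}\right)} = \frac{-2483524 + 3728651}{-3152282 + \left(- \frac{201}{560} + 320 \left(- \frac{1}{2200}\right)\right)} = \frac{1245127}{-3152282 - \frac{3107}{6160}} = \frac{1245127}{- \frac{19418060227}{6160}} = 1245127 \left(- \frac{6160}{19418060227}\right) = - \frac{7669982320}{19418060227}$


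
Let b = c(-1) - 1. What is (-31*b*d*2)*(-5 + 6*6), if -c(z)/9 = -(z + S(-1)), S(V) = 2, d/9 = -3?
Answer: 415152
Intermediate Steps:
d = -27 (d = 9*(-3) = -27)
c(z) = 18 + 9*z (c(z) = -(-9)*(z + 2) = -(-9)*(2 + z) = -9*(-2 - z) = 18 + 9*z)
b = 8 (b = (18 + 9*(-1)) - 1 = (18 - 9) - 1 = 9 - 1 = 8)
(-31*b*d*2)*(-5 + 6*6) = (-31*8*(-27)*2)*(-5 + 6*6) = (-(-6696)*2)*(-5 + 36) = -31*(-432)*31 = 13392*31 = 415152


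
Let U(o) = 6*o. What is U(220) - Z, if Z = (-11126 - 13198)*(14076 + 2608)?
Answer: 405822936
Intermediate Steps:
Z = -405821616 (Z = -24324*16684 = -405821616)
U(220) - Z = 6*220 - 1*(-405821616) = 1320 + 405821616 = 405822936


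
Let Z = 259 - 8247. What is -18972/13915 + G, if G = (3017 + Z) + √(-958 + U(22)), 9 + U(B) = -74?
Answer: -69190437/13915 + I*√1041 ≈ -4972.4 + 32.265*I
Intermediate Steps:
U(B) = -83 (U(B) = -9 - 74 = -83)
Z = -7988
G = -4971 + I*√1041 (G = (3017 - 7988) + √(-958 - 83) = -4971 + √(-1041) = -4971 + I*√1041 ≈ -4971.0 + 32.265*I)
-18972/13915 + G = -18972/13915 + (-4971 + I*√1041) = -69190437/13915 + I*√1041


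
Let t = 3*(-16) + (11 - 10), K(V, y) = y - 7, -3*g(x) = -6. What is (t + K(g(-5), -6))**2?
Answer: 3600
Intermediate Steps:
g(x) = 2 (g(x) = -1/3*(-6) = 2)
K(V, y) = -7 + y
t = -47 (t = -48 + 1 = -47)
(t + K(g(-5), -6))**2 = (-47 + (-7 - 6))**2 = (-47 - 13)**2 = (-60)**2 = 3600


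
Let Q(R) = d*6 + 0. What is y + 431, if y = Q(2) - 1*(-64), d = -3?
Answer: 477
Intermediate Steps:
Q(R) = -18 (Q(R) = -3*6 + 0 = -18 + 0 = -18)
y = 46 (y = -18 - 1*(-64) = -18 + 64 = 46)
y + 431 = 46 + 431 = 477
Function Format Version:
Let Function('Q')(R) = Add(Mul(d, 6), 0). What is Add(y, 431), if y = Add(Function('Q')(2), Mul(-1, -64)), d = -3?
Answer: 477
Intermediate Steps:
Function('Q')(R) = -18 (Function('Q')(R) = Add(Mul(-3, 6), 0) = Add(-18, 0) = -18)
y = 46 (y = Add(-18, Mul(-1, -64)) = Add(-18, 64) = 46)
Add(y, 431) = Add(46, 431) = 477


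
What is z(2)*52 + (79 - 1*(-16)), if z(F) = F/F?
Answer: 147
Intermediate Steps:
z(F) = 1
z(2)*52 + (79 - 1*(-16)) = 1*52 + (79 - 1*(-16)) = 52 + (79 + 16) = 52 + 95 = 147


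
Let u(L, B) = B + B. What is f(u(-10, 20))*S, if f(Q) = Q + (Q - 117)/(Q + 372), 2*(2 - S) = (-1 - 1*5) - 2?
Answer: 49209/206 ≈ 238.88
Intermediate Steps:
u(L, B) = 2*B
S = 6 (S = 2 - ((-1 - 1*5) - 2)/2 = 2 - ((-1 - 5) - 2)/2 = 2 - (-6 - 2)/2 = 2 - ½*(-8) = 2 + 4 = 6)
f(Q) = Q + (-117 + Q)/(372 + Q)
f(u(-10, 20))*S = ((-117 + (2*20)² + 373*(2*20))/(372 + 2*20))*6 = ((-117 + 40² + 373*40)/(372 + 40))*6 = ((-117 + 1600 + 14920)/412)*6 = ((1/412)*16403)*6 = (16403/412)*6 = 49209/206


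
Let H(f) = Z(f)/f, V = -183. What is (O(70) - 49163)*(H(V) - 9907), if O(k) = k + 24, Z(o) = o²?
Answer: 495106210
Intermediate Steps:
H(f) = f (H(f) = f²/f = f)
O(k) = 24 + k
(O(70) - 49163)*(H(V) - 9907) = ((24 + 70) - 49163)*(-183 - 9907) = (94 - 49163)*(-10090) = -49069*(-10090) = 495106210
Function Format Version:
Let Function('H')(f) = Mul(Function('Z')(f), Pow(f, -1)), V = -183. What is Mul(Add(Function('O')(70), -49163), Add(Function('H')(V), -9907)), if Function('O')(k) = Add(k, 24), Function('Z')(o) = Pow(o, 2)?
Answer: 495106210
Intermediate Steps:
Function('H')(f) = f (Function('H')(f) = Mul(Pow(f, 2), Pow(f, -1)) = f)
Function('O')(k) = Add(24, k)
Mul(Add(Function('O')(70), -49163), Add(Function('H')(V), -9907)) = Mul(Add(Add(24, 70), -49163), Add(-183, -9907)) = Mul(Add(94, -49163), -10090) = Mul(-49069, -10090) = 495106210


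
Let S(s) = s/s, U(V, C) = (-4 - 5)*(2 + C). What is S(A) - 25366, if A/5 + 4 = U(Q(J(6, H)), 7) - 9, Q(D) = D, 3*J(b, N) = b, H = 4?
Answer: -25365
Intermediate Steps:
J(b, N) = b/3
U(V, C) = -18 - 9*C (U(V, C) = -9*(2 + C) = -18 - 9*C)
A = -470 (A = -20 + 5*((-18 - 9*7) - 9) = -20 + 5*((-18 - 63) - 9) = -20 + 5*(-81 - 9) = -20 + 5*(-90) = -20 - 450 = -470)
S(s) = 1
S(A) - 25366 = 1 - 25366 = -25365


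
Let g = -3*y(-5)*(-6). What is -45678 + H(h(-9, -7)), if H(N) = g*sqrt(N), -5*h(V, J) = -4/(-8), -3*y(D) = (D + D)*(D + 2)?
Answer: -45678 - 18*I*sqrt(10) ≈ -45678.0 - 56.921*I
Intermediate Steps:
y(D) = -2*D*(2 + D)/3 (y(D) = -(D + D)*(D + 2)/3 = -2*D*(2 + D)/3)
g = -180 (g = -(-2)*(-5)*(2 - 5)*(-6) = -(-2)*(-5)*(-3)*(-6) = -3*(-10)*(-6) = 30*(-6) = -180)
h(V, J) = -1/10 (h(V, J) = -(-4)/(5*(-8)) = -(-4)*(-1)/(5*8) = -1/5*1/2 = -1/10)
H(N) = -180*sqrt(N)
-45678 + H(h(-9, -7)) = -45678 - 18*I*sqrt(10)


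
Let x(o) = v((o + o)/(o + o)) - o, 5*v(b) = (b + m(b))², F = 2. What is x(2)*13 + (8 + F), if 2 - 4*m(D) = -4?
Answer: ¼ ≈ 0.25000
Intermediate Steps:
m(D) = 3/2 (m(D) = ½ - ¼*(-4) = ½ + 1 = 3/2)
v(b) = (3/2 + b)²/5 (v(b) = (b + 3/2)²/5 = (3/2 + b)²/5)
x(o) = 5/4 - o (x(o) = (3 + 2*((o + o)/(o + o)))²/20 - o = (3 + 2*((2*o)/((2*o))))²/20 - o = (3 + 2*((2*o)*(1/(2*o))))²/20 - o = (3 + 2*1)²/20 - o = (3 + 2)²/20 - o = (1/20)*5² - o = (1/20)*25 - o = 5/4 - o)
x(2)*13 + (8 + F) = (5/4 - 1*2)*13 + (8 + 2) = (5/4 - 2)*13 + 10 = -¾*13 + 10 = -39/4 + 10 = ¼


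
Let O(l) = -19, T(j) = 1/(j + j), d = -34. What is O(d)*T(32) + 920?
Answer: 58861/64 ≈ 919.70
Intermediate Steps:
T(j) = 1/(2*j)
O(d)*T(32) + 920 = -19/(2*32) + 920 = -19*1/64 + 920 = -19/64 + 920 = 58861/64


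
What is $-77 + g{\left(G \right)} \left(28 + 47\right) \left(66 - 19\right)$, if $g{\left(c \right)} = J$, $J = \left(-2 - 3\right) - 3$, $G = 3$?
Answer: $-28277$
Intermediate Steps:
$J = -8$ ($J = -5 - 3 = -8$)
$g{\left(c \right)} = -8$
$-77 + g{\left(G \right)} \left(28 + 47\right) \left(66 - 19\right) = -77 - 8 \left(28 + 47\right) \left(66 - 19\right) = -77 - 8 \cdot 75 \cdot 47 = -77 - 28200 = -28277$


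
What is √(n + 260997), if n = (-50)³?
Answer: √135997 ≈ 368.78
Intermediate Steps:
n = -125000
√(n + 260997) = √(-125000 + 260997) = √135997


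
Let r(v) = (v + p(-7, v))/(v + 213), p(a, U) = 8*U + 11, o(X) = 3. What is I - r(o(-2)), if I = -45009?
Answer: -4860991/108 ≈ -45009.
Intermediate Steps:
p(a, U) = 11 + 8*U
r(v) = (11 + 9*v)/(213 + v) (r(v) = (v + (11 + 8*v))/(v + 213) = (11 + 9*v)/(213 + v))
I - r(o(-2)) = -45009 - (11 + 9*3)/(213 + 3) = -45009 - (11 + 27)/216 = -45009 - 38/216 = -45009 - 1*19/108 = -45009 - 19/108 = -4860991/108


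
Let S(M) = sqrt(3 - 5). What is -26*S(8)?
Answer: -26*I*sqrt(2) ≈ -36.77*I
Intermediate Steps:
S(M) = I*sqrt(2) (S(M) = sqrt(-2) = I*sqrt(2))
-26*S(8) = -26*I*sqrt(2)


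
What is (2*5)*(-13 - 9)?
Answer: -220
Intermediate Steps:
(2*5)*(-13 - 9) = 10*(-22) = -220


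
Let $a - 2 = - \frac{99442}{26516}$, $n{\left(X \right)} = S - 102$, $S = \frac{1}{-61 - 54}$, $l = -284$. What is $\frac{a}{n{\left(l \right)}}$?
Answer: $\frac{381225}{22218514} \approx 0.017158$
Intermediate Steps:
$S = - \frac{1}{115}$ ($S = \frac{1}{-115} = - \frac{1}{115} \approx -0.0086956$)
$n{\left(X \right)} = - \frac{11731}{115}$ ($n{\left(X \right)} = - \frac{1}{115} - 102 = - \frac{11731}{115}$)
$a = - \frac{3315}{1894}$ ($a = 2 - \frac{99442}{26516} = 2 - \frac{7103}{1894} = - \frac{3315}{1894} \approx -1.7503$)
$\frac{a}{n{\left(l \right)}} = - \frac{3315}{1894 \left(- \frac{11731}{115}\right)} = \left(- \frac{3315}{1894}\right) \left(- \frac{115}{11731}\right) = \frac{381225}{22218514}$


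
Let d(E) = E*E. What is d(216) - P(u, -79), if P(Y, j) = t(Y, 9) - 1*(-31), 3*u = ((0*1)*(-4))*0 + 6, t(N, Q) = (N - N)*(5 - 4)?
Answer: 46625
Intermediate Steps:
t(N, Q) = 0 (t(N, Q) = 0*1 = 0)
d(E) = E²
u = 2 (u = (((0*1)*(-4))*0 + 6)/3 = ((0*(-4))*0 + 6)/3 = (0*0 + 6)/3 = (0 + 6)/3 = (⅓)*6 = 2)
P(Y, j) = 31 (P(Y, j) = 0 - 1*(-31) = 0 + 31 = 31)
d(216) - P(u, -79) = 216² - 1*31 = 46656 - 31 = 46625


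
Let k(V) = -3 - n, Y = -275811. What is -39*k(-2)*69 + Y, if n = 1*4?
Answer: -256974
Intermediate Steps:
n = 4
k(V) = -7 (k(V) = -3 - 1*4 = -3 - 4 = -7)
-39*k(-2)*69 + Y = -39*(-7)*69 - 275811 = 273*69 - 275811 = 18837 - 275811 = -256974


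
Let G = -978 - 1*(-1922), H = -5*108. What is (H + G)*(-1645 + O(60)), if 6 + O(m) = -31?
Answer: -679528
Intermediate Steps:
O(m) = -37 (O(m) = -6 - 31 = -37)
H = -540
G = 944 (G = -978 + 1922 = 944)
(H + G)*(-1645 + O(60)) = (-540 + 944)*(-1645 - 37) = 404*(-1682) = -679528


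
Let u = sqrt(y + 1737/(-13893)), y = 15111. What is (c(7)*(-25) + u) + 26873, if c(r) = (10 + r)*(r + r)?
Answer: 20923 + 83*sqrt(47041698)/4631 ≈ 21046.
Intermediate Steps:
c(r) = 2*r*(10 + r) (c(r) = (10 + r)*(2*r) = 2*r*(10 + r))
u = 83*sqrt(47041698)/4631 (u = sqrt(15111 + 1737/(-13893)) = sqrt(15111 + 1737*(-1/13893)) = sqrt(15111 - 579/4631) = sqrt(69978462/4631) = 83*sqrt(47041698)/4631 ≈ 122.93)
(c(7)*(-25) + u) + 26873 = ((2*7*(10 + 7))*(-25) + 83*sqrt(47041698)/4631) + 26873 = ((2*7*17)*(-25) + 83*sqrt(47041698)/4631) + 26873 = (238*(-25) + 83*sqrt(47041698)/4631) + 26873 = (-5950 + 83*sqrt(47041698)/4631) + 26873 = 20923 + 83*sqrt(47041698)/4631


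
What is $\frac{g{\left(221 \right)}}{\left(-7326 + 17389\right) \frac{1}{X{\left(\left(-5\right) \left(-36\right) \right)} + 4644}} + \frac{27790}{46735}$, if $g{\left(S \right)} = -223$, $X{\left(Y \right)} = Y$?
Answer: $- \frac{9999123790}{94058861} \approx -106.31$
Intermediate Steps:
$\frac{g{\left(221 \right)}}{\left(-7326 + 17389\right) \frac{1}{X{\left(\left(-5\right) \left(-36\right) \right)} + 4644}} + \frac{27790}{46735} = - \frac{223}{\left(-7326 + 17389\right) \frac{1}{\left(-5\right) \left(-36\right) + 4644}} + \frac{27790}{46735} = - \frac{223}{10063 \frac{1}{180 + 4644}} + 27790 \cdot \frac{1}{46735} = - \frac{223}{10063 \cdot \frac{1}{4824}} + \frac{5558}{9347} = - \frac{223}{\frac{10063}{4824}} + \frac{5558}{9347} = \left(-223\right) \frac{4824}{10063} + \frac{5558}{9347} = - \frac{1075752}{10063} + \frac{5558}{9347} = - \frac{9999123790}{94058861}$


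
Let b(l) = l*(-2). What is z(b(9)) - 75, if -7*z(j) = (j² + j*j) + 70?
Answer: -1243/7 ≈ -177.57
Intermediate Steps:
b(l) = -2*l
z(j) = -10 - 2*j²/7 (z(j) = -((j² + j*j) + 70)/7 = -((j² + j²) + 70)/7 = -(2*j² + 70)/7 = -(70 + 2*j²)/7 = -10 - 2*j²/7)
z(b(9)) - 75 = (-10 - 2*(-2*9)²/7) - 75 = (-10 - 2/7*(-18)²) - 75 = (-10 - 2/7*324) - 75 = (-10 - 648/7) - 75 = -718/7 - 75 = -1243/7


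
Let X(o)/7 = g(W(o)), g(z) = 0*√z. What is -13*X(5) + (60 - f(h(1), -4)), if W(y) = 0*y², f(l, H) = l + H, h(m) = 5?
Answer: 59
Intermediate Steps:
f(l, H) = H + l
W(y) = 0
g(z) = 0
X(o) = 0 (X(o) = 7*0 = 0)
-13*X(5) + (60 - f(h(1), -4)) = -13*0 + (60 - (-4 + 5)) = 0 + (60 - 1*1) = 0 + (60 - 1) = 0 + 59 = 59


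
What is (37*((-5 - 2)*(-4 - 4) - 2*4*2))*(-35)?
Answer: -51800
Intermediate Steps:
(37*((-5 - 2)*(-4 - 4) - 2*4*2))*(-35) = (37*(-7*(-8) - 8*2))*(-35) = (37*(56 - 1*16))*(-35) = (37*(56 - 16))*(-35) = (37*40)*(-35) = 1480*(-35) = -51800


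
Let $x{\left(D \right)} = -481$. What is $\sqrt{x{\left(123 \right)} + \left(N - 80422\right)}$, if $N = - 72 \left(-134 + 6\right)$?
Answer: $7 i \sqrt{1463} \approx 267.74 i$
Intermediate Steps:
$N = 9216$ ($N = \left(-72\right) \left(-128\right) = 9216$)
$\sqrt{x{\left(123 \right)} + \left(N - 80422\right)} = \sqrt{-481 + \left(9216 - 80422\right)} = \sqrt{-481 - 71206} = \sqrt{-71687} = 7 i \sqrt{1463}$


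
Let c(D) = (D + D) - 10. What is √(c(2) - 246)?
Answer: 6*I*√7 ≈ 15.875*I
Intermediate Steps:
c(D) = -10 + 2*D (c(D) = 2*D - 10 = -10 + 2*D)
√(c(2) - 246) = √((-10 + 2*2) - 246) = √((-10 + 4) - 246) = √(-6 - 246) = √(-252) = 6*I*√7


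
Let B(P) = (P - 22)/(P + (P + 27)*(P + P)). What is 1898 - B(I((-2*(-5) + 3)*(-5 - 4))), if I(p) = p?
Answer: 39749953/20943 ≈ 1898.0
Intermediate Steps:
B(P) = (-22 + P)/(P + 2*P*(27 + P)) (B(P) = (-22 + P)/(P + (27 + P)*(2*P)) = (-22 + P)/(P + 2*P*(27 + P)))
1898 - B(I((-2*(-5) + 3)*(-5 - 4))) = 1898 - (-22 + (-2*(-5) + 3)*(-5 - 4))/(((-2*(-5) + 3)*(-5 - 4))*(55 + 2*((-2*(-5) + 3)*(-5 - 4)))) = 1898 - (-22 + (10 + 3)*(-9))/(((10 + 3)*(-9))*(55 + 2*((10 + 3)*(-9)))) = 1898 - (-22 + 13*(-9))/((13*(-9))*(55 + 2*(13*(-9)))) = 1898 - (-22 - 117)/((-117)*(55 + 2*(-117))) = 1898 - (-1)*(-139)/(117*(55 - 234)) = 1898 - (-1)*(-139)/(117*(-179)) = 1898 - (-1)*(-1)*(-139)/(117*179) = 1898 - 1*(-139/20943) = 1898 + 139/20943 = 39749953/20943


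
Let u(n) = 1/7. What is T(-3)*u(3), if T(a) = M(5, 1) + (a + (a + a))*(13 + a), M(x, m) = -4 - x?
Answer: -99/7 ≈ -14.143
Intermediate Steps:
u(n) = 1/7
T(a) = -9 + 3*a*(13 + a) (T(a) = (-4 - 1*5) + (a + (a + a))*(13 + a) = (-4 - 5) + (a + 2*a)*(13 + a) = -9 + (3*a)*(13 + a) = -9 + 3*a*(13 + a))
T(-3)*u(3) = (-9 + 3*(-3)**2 + 39*(-3))*(1/7) = (-9 + 3*9 - 117)*(1/7) = (-9 + 27 - 117)*(1/7) = -99*1/7 = -99/7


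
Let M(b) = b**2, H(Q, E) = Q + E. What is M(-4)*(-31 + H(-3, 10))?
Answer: -384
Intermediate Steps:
H(Q, E) = E + Q
M(-4)*(-31 + H(-3, 10)) = (-4)**2*(-31 + (10 - 3)) = 16*(-31 + 7) = 16*(-24) = -384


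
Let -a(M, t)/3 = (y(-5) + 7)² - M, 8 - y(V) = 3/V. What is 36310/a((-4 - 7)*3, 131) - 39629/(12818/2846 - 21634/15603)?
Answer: -18300214541827277/1434607801515 ≈ -12756.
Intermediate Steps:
y(V) = 8 - 3/V
a(M, t) = -18252/25 + 3*M (a(M, t) = -3*(((8 - 3/(-5)) + 7)² - M) = -3*(((8 - 3*(-⅕)) + 7)² - M) = -3*(((8 + ⅗) + 7)² - M) = -3*((43/5 + 7)² - M) = -3*((78/5)² - M) = -3*(6084/25 - M) = -18252/25 + 3*M)
36310/a((-4 - 7)*3, 131) - 39629/(12818/2846 - 21634/15603) = 36310/(-18252/25 + 3*((-4 - 7)*3)) - 39629/(12818/2846 - 21634/15603) = 36310/(-18252/25 + 3*(-11*3)) - 39629/(12818*(1/2846) - 21634*1/15603) = 36310/(-18252/25 + 3*(-33)) - 39629/(6409/1423 - 21634/15603) = 36310/(-18252/25 - 99) - 39629/69214445/22203069 = 36310/(-20727/25) - 39629*22203069/69214445 = 36310*(-25/20727) - 879885421401/69214445 = -907750/20727 - 879885421401/69214445 = -18300214541827277/1434607801515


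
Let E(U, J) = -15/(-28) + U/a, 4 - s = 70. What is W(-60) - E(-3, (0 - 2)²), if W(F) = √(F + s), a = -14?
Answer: -¾ + 3*I*√14 ≈ -0.75 + 11.225*I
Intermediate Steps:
s = -66 (s = 4 - 1*70 = 4 - 70 = -66)
E(U, J) = 15/28 - U/14 (E(U, J) = -15/(-28) + U/(-14) = -15*(-1/28) + U*(-1/14) = 15/28 - U/14)
W(F) = √(-66 + F) (W(F) = √(F - 66) = √(-66 + F))
W(-60) - E(-3, (0 - 2)²) = √(-66 - 60) - (15/28 - 1/14*(-3)) = √(-126) - (15/28 + 3/14) = 3*I*√14 - 1*¾ = 3*I*√14 - ¾ = -¾ + 3*I*√14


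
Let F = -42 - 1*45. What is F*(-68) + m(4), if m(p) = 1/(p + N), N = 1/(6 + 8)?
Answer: 337226/57 ≈ 5916.2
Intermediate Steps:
N = 1/14 ≈ 0.071429
F = -87 (F = -42 - 45 = -87)
m(p) = 1/(1/14 + p) (m(p) = 1/(p + 1/14) = 1/(1/14 + p))
F*(-68) + m(4) = -87*(-68) + 14/(1 + 14*4) = 5916 + 14/(1 + 56) = 5916 + 14/57 = 337226/57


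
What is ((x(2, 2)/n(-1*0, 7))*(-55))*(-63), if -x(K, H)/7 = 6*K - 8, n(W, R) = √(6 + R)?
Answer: -97020*√13/13 ≈ -26909.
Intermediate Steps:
x(K, H) = 56 - 42*K (x(K, H) = -7*(6*K - 8) = -7*(-8 + 6*K) = 56 - 42*K)
((x(2, 2)/n(-1*0, 7))*(-55))*(-63) = (((56 - 42*2)/(√(6 + 7)))*(-55))*(-63) = (((56 - 84)/(√13))*(-55))*(-63) = (-28*√13/13*(-55))*(-63) = (1540*√13/13)*(-63) = -97020*√13/13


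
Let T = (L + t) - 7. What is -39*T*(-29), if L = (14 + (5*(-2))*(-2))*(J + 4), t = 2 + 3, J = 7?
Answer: 420732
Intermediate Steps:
t = 5
L = 374 (L = (14 + (5*(-2))*(-2))*(7 + 4) = (14 - 10*(-2))*11 = (14 + 20)*11 = 34*11 = 374)
T = 372 (T = (374 + 5) - 7 = 379 - 7 = 372)
-39*T*(-29) = -39*372*(-29) = -14508*(-29) = 420732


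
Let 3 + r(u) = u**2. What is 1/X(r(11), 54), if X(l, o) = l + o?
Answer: 1/172 ≈ 0.0058140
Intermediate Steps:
r(u) = -3 + u**2
1/X(r(11), 54) = 1/((-3 + 11**2) + 54) = 1/((-3 + 121) + 54) = 1/(118 + 54) = 1/172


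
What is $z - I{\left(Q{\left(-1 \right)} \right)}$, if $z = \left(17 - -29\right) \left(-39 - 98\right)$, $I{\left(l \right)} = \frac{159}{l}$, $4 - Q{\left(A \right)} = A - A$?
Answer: $- \frac{25367}{4} \approx -6341.8$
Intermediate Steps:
$Q{\left(A \right)} = 4$ ($Q{\left(A \right)} = 4 - \left(A - A\right) = 4 - 0 = 4 + 0 = 4$)
$z = -6302$ ($z = \left(17 + 29\right) \left(-137\right) = 46 \left(-137\right) = -6302$)
$z - I{\left(Q{\left(-1 \right)} \right)} = -6302 - \frac{159}{4} = - \frac{25367}{4}$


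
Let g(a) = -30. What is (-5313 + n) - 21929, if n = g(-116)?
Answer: -27272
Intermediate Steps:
n = -30
(-5313 + n) - 21929 = (-5313 - 30) - 21929 = -5343 - 21929 = -27272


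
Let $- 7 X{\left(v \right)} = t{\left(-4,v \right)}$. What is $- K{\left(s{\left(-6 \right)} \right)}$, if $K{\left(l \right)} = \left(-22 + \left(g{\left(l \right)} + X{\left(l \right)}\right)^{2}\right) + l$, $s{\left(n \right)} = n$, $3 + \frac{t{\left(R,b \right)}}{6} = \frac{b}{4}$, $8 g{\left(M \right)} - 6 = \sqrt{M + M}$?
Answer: $\frac{2729}{392} - \frac{129 i \sqrt{3}}{56} \approx 6.9617 - 3.9899 i$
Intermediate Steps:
$g{\left(M \right)} = \frac{3}{4} + \frac{\sqrt{2} \sqrt{M}}{8}$ ($g{\left(M \right)} = \frac{3}{4} + \frac{\sqrt{M + M}}{8} = \frac{3}{4} + \frac{\sqrt{2 M}}{8} = \frac{3}{4} + \frac{\sqrt{2} \sqrt{M}}{8}$)
$t{\left(R,b \right)} = -18 + \frac{3 b}{2}$ ($t{\left(R,b \right)} = -18 + 6 \frac{b}{4} = -18 + \frac{3 b}{2}$)
$X{\left(v \right)} = \frac{18}{7} - \frac{3 v}{14}$ ($X{\left(v \right)} = - \frac{-18 + \frac{3 v}{2}}{7} = \frac{18}{7} - \frac{3 v}{14}$)
$K{\left(l \right)} = -22 + l + \left(\frac{93}{28} - \frac{3 l}{14} + \frac{\sqrt{2} \sqrt{l}}{8}\right)^{2}$ ($K{\left(l \right)} = \left(-22 + \left(\left(\frac{3}{4} + \frac{\sqrt{2} \sqrt{l}}{8}\right) - \left(- \frac{18}{7} + \frac{3 l}{14}\right)\right)^{2}\right) + l = \left(-22 + \left(\frac{93}{28} - \frac{3 l}{14} + \frac{\sqrt{2} \sqrt{l}}{8}\right)^{2}\right) + l = -22 + l + \left(\frac{93}{28} - \frac{3 l}{14} + \frac{\sqrt{2} \sqrt{l}}{8}\right)^{2}$)
$- K{\left(s{\left(-6 \right)} \right)} = - (-22 - 6 + \frac{\left(186 - -72 + 7 \sqrt{2} \sqrt{-6}\right)^{2}}{3136}) = - (-22 - 6 + \frac{\left(186 + 72 + 7 \sqrt{2} i \sqrt{6}\right)^{2}}{3136}) = - (-22 - 6 + \frac{\left(186 + 72 + 14 i \sqrt{3}\right)^{2}}{3136}) = - (-22 - 6 + \frac{\left(258 + 14 i \sqrt{3}\right)^{2}}{3136}) = - (-28 + \frac{\left(258 + 14 i \sqrt{3}\right)^{2}}{3136}) = 28 - \frac{\left(258 + 14 i \sqrt{3}\right)^{2}}{3136}$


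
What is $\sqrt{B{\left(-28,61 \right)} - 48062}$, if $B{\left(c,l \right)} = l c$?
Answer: $3 i \sqrt{5530} \approx 223.09 i$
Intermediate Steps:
$B{\left(c,l \right)} = c l$
$\sqrt{B{\left(-28,61 \right)} - 48062} = \sqrt{\left(-28\right) 61 - 48062} = \sqrt{-1708 - 48062} = \sqrt{-49770} = 3 i \sqrt{5530}$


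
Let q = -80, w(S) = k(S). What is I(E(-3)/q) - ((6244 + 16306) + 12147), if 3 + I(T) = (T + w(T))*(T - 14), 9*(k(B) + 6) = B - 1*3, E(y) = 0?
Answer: -103834/3 ≈ -34611.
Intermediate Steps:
k(B) = -19/3 + B/9 (k(B) = -6 + (B - 1*3)/9 = -6 + (B - 3)/9 = -6 + (-3 + B)/9 = -6 + (-⅓ + B/9) = -19/3 + B/9)
w(S) = -19/3 + S/9
I(T) = -3 + (-14 + T)*(-19/3 + 10*T/9) (I(T) = -3 + (T + (-19/3 + T/9))*(T - 14) = -3 + (-19/3 + 10*T/9)*(-14 + T) = -3 + (-14 + T)*(-19/3 + 10*T/9))
I(E(-3)/q) - ((6244 + 16306) + 12147) = (257/3 - 0/(-80) + 10*(0/(-80))²/9) - ((6244 + 16306) + 12147) = (257/3 - 0*(-1)/80 + 10*(0*(-1/80))²/9) - (22550 + 12147) = (257/3 - 197/9*0 + (10/9)*0²) - 1*34697 = (257/3 + 0 + (10/9)*0) - 34697 = (257/3 + 0 + 0) - 34697 = 257/3 - 34697 = -103834/3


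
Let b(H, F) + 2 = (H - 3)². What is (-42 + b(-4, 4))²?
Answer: 25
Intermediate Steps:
b(H, F) = -2 + (-3 + H)² (b(H, F) = -2 + (H - 3)² = -2 + (-3 + H)²)
(-42 + b(-4, 4))² = (-42 + (-2 + (-3 - 4)²))² = (-42 + (-2 + (-7)²))² = (-42 + (-2 + 49))² = (-42 + 47)² = 5² = 25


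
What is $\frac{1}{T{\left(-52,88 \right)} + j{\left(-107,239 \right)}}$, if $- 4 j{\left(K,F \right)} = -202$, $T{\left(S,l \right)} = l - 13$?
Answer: $\frac{2}{251} \approx 0.0079681$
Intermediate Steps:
$T{\left(S,l \right)} = -13 + l$
$j{\left(K,F \right)} = \frac{101}{2}$ ($j{\left(K,F \right)} = \left(- \frac{1}{4}\right) \left(-202\right) = \frac{101}{2}$)
$\frac{1}{T{\left(-52,88 \right)} + j{\left(-107,239 \right)}} = \frac{1}{\left(-13 + 88\right) + \frac{101}{2}} = \frac{1}{75 + \frac{101}{2}} = \frac{1}{\frac{251}{2}} = \frac{2}{251}$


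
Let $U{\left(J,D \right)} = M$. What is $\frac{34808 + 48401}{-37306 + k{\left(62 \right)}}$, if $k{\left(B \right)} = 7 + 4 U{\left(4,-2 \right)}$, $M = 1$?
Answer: $- \frac{83209}{37295} \approx -2.2311$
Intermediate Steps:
$U{\left(J,D \right)} = 1$
$k{\left(B \right)} = 11$ ($k{\left(B \right)} = 7 + 4 \cdot 1 = 7 + 4 = 11$)
$\frac{34808 + 48401}{-37306 + k{\left(62 \right)}} = \frac{34808 + 48401}{-37306 + 11} = \frac{83209}{-37295} = 83209 \left(- \frac{1}{37295}\right) = - \frac{83209}{37295}$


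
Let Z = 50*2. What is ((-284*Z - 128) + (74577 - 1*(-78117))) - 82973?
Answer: 41193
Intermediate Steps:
Z = 100
((-284*Z - 128) + (74577 - 1*(-78117))) - 82973 = ((-284*100 - 128) + (74577 - 1*(-78117))) - 82973 = ((-28400 - 128) + (74577 + 78117)) - 82973 = (-28528 + 152694) - 82973 = 124166 - 82973 = 41193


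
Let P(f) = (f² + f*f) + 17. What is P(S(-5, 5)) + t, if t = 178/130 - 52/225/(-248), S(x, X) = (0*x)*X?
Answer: 3331429/181350 ≈ 18.370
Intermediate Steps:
S(x, X) = 0 (S(x, X) = 0*X = 0)
t = 248479/181350 (t = 178*(1/130) - 52*1/225*(-1/248) = 89/65 - 52/225*(-1/248) = 89/65 + 13/13950 = 248479/181350 ≈ 1.3702)
P(f) = 17 + 2*f² (P(f) = (f² + f²) + 17 = 2*f² + 17 = 17 + 2*f²)
P(S(-5, 5)) + t = (17 + 2*0²) + 248479/181350 = (17 + 2*0) + 248479/181350 = (17 + 0) + 248479/181350 = 17 + 248479/181350 = 3331429/181350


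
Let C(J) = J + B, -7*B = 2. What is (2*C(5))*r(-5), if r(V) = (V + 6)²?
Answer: 66/7 ≈ 9.4286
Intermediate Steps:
B = -2/7 (B = -⅐*2 = -2/7 ≈ -0.28571)
r(V) = (6 + V)²
C(J) = -2/7 + J (C(J) = J - 2/7 = -2/7 + J)
(2*C(5))*r(-5) = (2*(-2/7 + 5))*(6 - 5)² = (2*(33/7))*1² = (66/7)*1 = 66/7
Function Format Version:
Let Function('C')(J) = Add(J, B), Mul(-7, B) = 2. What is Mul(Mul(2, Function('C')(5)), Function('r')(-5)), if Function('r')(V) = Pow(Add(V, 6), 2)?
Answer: Rational(66, 7) ≈ 9.4286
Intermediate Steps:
B = Rational(-2, 7) (B = Mul(Rational(-1, 7), 2) = Rational(-2, 7) ≈ -0.28571)
Function('r')(V) = Pow(Add(6, V), 2)
Function('C')(J) = Add(Rational(-2, 7), J) (Function('C')(J) = Add(J, Rational(-2, 7)) = Add(Rational(-2, 7), J))
Mul(Mul(2, Function('C')(5)), Function('r')(-5)) = Mul(Mul(2, Add(Rational(-2, 7), 5)), Pow(Add(6, -5), 2)) = Mul(Mul(2, Rational(33, 7)), Pow(1, 2)) = Mul(Rational(66, 7), 1) = Rational(66, 7)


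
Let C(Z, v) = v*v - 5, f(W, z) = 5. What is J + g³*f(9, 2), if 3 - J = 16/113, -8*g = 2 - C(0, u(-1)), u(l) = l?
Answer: 5417/7232 ≈ 0.74903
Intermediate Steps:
C(Z, v) = -5 + v² (C(Z, v) = v² - 5 = -5 + v²)
g = -¾ (g = -(2 - (-5 + (-1)²))/8 = -(2 - (-5 + 1))/8 = -(2 - 1*(-4))/8 = -(2 + 4)/8 = -⅛*6 = -¾ ≈ -0.75000)
J = 323/113 (J = 3 - 16/113 = 323/113 ≈ 2.8584)
J + g³*f(9, 2) = 323/113 + (-¾)³*5 = 323/113 - 27/64*5 = 323/113 - 135/64 = 5417/7232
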